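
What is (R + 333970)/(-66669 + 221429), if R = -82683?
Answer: 251287/154760 ≈ 1.6237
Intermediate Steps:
(R + 333970)/(-66669 + 221429) = (-82683 + 333970)/(-66669 + 221429) = 251287/154760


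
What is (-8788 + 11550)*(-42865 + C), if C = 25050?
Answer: -49205030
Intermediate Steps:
(-8788 + 11550)*(-42865 + C) = (-8788 + 11550)*(-42865 + 25050) = 2762*(-17815) = -49205030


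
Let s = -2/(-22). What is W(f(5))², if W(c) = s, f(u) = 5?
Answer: 1/121 ≈ 0.0082645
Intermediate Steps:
s = 1/11 (s = -2*(-1/22) = 1/11 ≈ 0.090909)
W(c) = 1/11
W(f(5))² = (1/11)² = 1/121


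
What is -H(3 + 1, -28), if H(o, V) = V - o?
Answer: 32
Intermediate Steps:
-H(3 + 1, -28) = -(-28 - (3 + 1)) = -(-28 - 1*4) = -(-28 - 4) = -1*(-32) = 32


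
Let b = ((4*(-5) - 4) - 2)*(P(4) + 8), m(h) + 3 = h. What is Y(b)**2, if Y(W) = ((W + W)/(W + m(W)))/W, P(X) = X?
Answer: 4/393129 ≈ 1.0175e-5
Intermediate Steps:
m(h) = -3 + h
b = -312 (b = ((4*(-5) - 4) - 2)*(4 + 8) = ((-20 - 4) - 2)*12 = (-24 - 2)*12 = -26*12 = -312)
Y(W) = 2/(-3 + 2*W) (Y(W) = ((W + W)/(W + (-3 + W)))/W = ((2*W)/(-3 + 2*W))/W = (2*W/(-3 + 2*W))/W = 2/(-3 + 2*W))
Y(b)**2 = (2/(-3 + 2*(-312)))**2 = (2/(-3 - 624))**2 = (2/(-627))**2 = (2*(-1/627))**2 = (-2/627)**2 = 4/393129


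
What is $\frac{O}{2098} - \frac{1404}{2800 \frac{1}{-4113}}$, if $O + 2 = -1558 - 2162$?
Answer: $\frac{1513099787}{734300} \approx 2060.6$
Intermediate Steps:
$O = -3722$ ($O = -2 - 3720 = -3722$)
$\frac{O}{2098} - \frac{1404}{2800 \frac{1}{-4113}} = - \frac{3722}{2098} - \frac{1404}{2800 \frac{1}{-4113}} = \left(-3722\right) \frac{1}{2098} - \frac{1404}{2800 \left(- \frac{1}{4113}\right)} = - \frac{1861}{1049} - \frac{1404}{- \frac{2800}{4113}} = - \frac{1861}{1049} - - \frac{1443663}{700} = - \frac{1861}{1049} + \frac{1443663}{700} = \frac{1513099787}{734300}$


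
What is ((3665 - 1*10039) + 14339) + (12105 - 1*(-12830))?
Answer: 32900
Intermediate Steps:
((3665 - 1*10039) + 14339) + (12105 - 1*(-12830)) = ((3665 - 10039) + 14339) + (12105 + 12830) = (-6374 + 14339) + 24935 = 7965 + 24935 = 32900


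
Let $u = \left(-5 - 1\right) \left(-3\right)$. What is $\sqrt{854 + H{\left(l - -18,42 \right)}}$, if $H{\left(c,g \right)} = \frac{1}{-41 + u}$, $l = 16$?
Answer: $\frac{\sqrt{451743}}{23} \approx 29.223$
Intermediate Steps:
$u = 18$ ($u = \left(-5 - 1\right) \left(-3\right) = \left(-6\right) \left(-3\right) = 18$)
$H{\left(c,g \right)} = - \frac{1}{23}$ ($H{\left(c,g \right)} = \frac{1}{-41 + 18} = \frac{1}{-23} = - \frac{1}{23}$)
$\sqrt{854 + H{\left(l - -18,42 \right)}} = \sqrt{854 - \frac{1}{23}} = \sqrt{\frac{19641}{23}} = \frac{\sqrt{451743}}{23}$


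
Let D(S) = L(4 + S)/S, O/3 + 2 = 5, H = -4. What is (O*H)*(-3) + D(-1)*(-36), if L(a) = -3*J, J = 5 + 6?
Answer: -1080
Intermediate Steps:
J = 11
O = 9 (O = -6 + 3*5 = -6 + 15 = 9)
L(a) = -33 (L(a) = -3*11 = -33)
D(S) = -33/S
(O*H)*(-3) + D(-1)*(-36) = (9*(-4))*(-3) - 33/(-1)*(-36) = -36*(-3) - 33*(-1)*(-36) = 108 + 33*(-36) = 108 - 1188 = -1080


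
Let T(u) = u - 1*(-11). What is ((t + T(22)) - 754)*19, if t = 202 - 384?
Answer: -17157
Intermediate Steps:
T(u) = 11 + u (T(u) = u + 11 = 11 + u)
t = -182
((t + T(22)) - 754)*19 = ((-182 + (11 + 22)) - 754)*19 = ((-182 + 33) - 754)*19 = (-149 - 754)*19 = -903*19 = -17157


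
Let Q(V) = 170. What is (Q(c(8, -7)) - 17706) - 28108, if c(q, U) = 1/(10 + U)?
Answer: -45644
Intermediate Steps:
(Q(c(8, -7)) - 17706) - 28108 = (170 - 17706) - 28108 = -17536 - 28108 = -45644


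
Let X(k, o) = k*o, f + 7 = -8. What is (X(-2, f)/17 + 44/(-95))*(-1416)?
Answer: -2976432/1615 ≈ -1843.0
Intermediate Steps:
f = -15 (f = -7 - 8 = -15)
(X(-2, f)/17 + 44/(-95))*(-1416) = (-2*(-15)/17 + 44/(-95))*(-1416) = (30*(1/17) + 44*(-1/95))*(-1416) = (30/17 - 44/95)*(-1416) = (2102/1615)*(-1416) = -2976432/1615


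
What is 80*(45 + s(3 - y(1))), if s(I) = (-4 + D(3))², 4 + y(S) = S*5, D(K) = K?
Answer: 3680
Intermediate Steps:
y(S) = -4 + 5*S (y(S) = -4 + S*5 = -4 + 5*S)
s(I) = 1 (s(I) = (-4 + 3)² = (-1)² = 1)
80*(45 + s(3 - y(1))) = 80*(45 + 1) = 80*46 = 3680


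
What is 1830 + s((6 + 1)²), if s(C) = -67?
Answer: 1763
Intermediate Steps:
1830 + s((6 + 1)²) = 1830 - 67 = 1763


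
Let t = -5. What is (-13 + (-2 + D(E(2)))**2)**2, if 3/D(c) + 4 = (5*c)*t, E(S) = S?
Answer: 8082649/104976 ≈ 76.995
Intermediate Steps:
D(c) = 3/(-4 - 25*c) (D(c) = 3/(-4 + (5*c)*(-5)) = 3/(-4 - 25*c))
(-13 + (-2 + D(E(2)))**2)**2 = (-13 + (-2 + 3/(-4 - 25*2))**2)**2 = (-13 + (-2 + 3/(-4 - 50))**2)**2 = (-13 + (-2 + 3/(-54))**2)**2 = (-13 + (-2 + 3*(-1/54))**2)**2 = (-13 + (-2 - 1/18)**2)**2 = (-13 + (-37/18)**2)**2 = (-13 + 1369/324)**2 = (-2843/324)**2 = 8082649/104976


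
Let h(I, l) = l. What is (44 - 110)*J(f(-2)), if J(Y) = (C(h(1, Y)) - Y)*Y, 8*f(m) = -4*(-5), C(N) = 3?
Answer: -165/2 ≈ -82.500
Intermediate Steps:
f(m) = 5/2 (f(m) = (-4*(-5))/8 = (1/8)*20 = 5/2)
J(Y) = Y*(3 - Y) (J(Y) = (3 - Y)*Y = Y*(3 - Y))
(44 - 110)*J(f(-2)) = (44 - 110)*(5*(3 - 1*5/2)/2) = -165*(3 - 5/2) = -165/2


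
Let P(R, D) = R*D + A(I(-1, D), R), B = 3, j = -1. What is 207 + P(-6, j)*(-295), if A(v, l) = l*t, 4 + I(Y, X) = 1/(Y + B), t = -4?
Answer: -8643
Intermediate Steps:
I(Y, X) = -4 + 1/(3 + Y) (I(Y, X) = -4 + 1/(Y + 3) = -4 + 1/(3 + Y))
A(v, l) = -4*l (A(v, l) = l*(-4) = -4*l)
P(R, D) = -4*R + D*R (P(R, D) = R*D - 4*R = D*R - 4*R = -4*R + D*R)
207 + P(-6, j)*(-295) = 207 - 6*(-4 - 1)*(-295) = 207 - 6*(-5)*(-295) = 207 + 30*(-295) = 207 - 8850 = -8643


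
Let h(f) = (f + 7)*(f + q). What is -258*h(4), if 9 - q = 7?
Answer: -17028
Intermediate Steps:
q = 2 (q = 9 - 1*7 = 9 - 7 = 2)
h(f) = (2 + f)*(7 + f) (h(f) = (f + 7)*(f + 2) = (7 + f)*(2 + f) = (2 + f)*(7 + f))
-258*h(4) = -258*(14 + 4**2 + 9*4) = -258*(14 + 16 + 36) = -258*66 = -17028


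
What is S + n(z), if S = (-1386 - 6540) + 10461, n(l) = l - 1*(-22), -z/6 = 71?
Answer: 2131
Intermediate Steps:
z = -426 (z = -6*71 = -426)
n(l) = 22 + l (n(l) = l + 22 = 22 + l)
S = 2535 (S = -7926 + 10461 = 2535)
S + n(z) = 2535 + (22 - 426) = 2535 - 404 = 2131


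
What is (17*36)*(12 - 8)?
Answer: 2448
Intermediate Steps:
(17*36)*(12 - 8) = 612*4 = 2448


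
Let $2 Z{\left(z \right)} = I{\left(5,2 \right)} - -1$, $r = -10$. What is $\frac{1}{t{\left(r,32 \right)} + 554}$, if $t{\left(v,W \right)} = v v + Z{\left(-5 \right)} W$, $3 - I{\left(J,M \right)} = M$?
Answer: $\frac{1}{686} \approx 0.0014577$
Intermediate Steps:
$I{\left(J,M \right)} = 3 - M$
$Z{\left(z \right)} = 1$ ($Z{\left(z \right)} = \frac{\left(3 - 2\right) - -1}{2} = \frac{\left(3 - 2\right) + 1}{2} = \frac{1 + 1}{2} = \frac{1}{2} \cdot 2 = 1$)
$t{\left(v,W \right)} = W + v^{2}$ ($t{\left(v,W \right)} = v v + 1 W = v^{2} + W = W + v^{2}$)
$\frac{1}{t{\left(r,32 \right)} + 554} = \frac{1}{\left(32 + \left(-10\right)^{2}\right) + 554} = \frac{1}{\left(32 + 100\right) + 554} = \frac{1}{132 + 554} = \frac{1}{686}$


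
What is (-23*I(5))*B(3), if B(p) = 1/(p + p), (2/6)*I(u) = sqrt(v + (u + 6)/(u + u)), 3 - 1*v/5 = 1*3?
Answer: -23*sqrt(110)/20 ≈ -12.061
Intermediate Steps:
v = 0 (v = 15 - 5*3 = 15 - 15 = 0)
I(u) = 3*sqrt(2)*sqrt((6 + u)/u)/2 (I(u) = 3*sqrt(0 + (u + 6)/(u + u)) = 3*sqrt(0 + (6 + u)/((2*u))) = 3*sqrt(0 + (6 + u)*(1/(2*u))) = 3*sqrt(0 + (6 + u)/(2*u)) = 3*sqrt((6 + u)/(2*u)) = 3*(sqrt(2)*sqrt((6 + u)/u)/2) = 3*sqrt(2)*sqrt((6 + u)/u)/2)
B(p) = 1/(2*p)
(-23*I(5))*B(3) = (-69*sqrt(2)*sqrt((6 + 5)/5)/2)*((1/2)/3) = (-69*sqrt(2)*sqrt((1/5)*11)/2)*((1/2)*(1/3)) = -69*sqrt(2)*sqrt(11/5)/2*(1/6) = -69*sqrt(2)*sqrt(55)/5/2*(1/6) = -69*sqrt(110)/10*(1/6) = -23*sqrt(110)/20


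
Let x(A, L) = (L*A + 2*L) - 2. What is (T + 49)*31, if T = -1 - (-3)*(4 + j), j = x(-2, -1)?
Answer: 1674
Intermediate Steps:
x(A, L) = -2 + 2*L + A*L (x(A, L) = (A*L + 2*L) - 2 = (2*L + A*L) - 2 = -2 + 2*L + A*L)
j = -2 (j = -2 + 2*(-1) - 2*(-1) = -2 - 2 + 2 = -2)
T = 5 (T = -1 - (-3)*(4 - 2) = -1 - (-3)*2 = -1 - 1*(-6) = -1 + 6 = 5)
(T + 49)*31 = (5 + 49)*31 = 54*31 = 1674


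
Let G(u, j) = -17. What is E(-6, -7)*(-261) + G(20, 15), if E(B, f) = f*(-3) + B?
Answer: -3932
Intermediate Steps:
E(B, f) = B - 3*f (E(B, f) = -3*f + B = B - 3*f)
E(-6, -7)*(-261) + G(20, 15) = (-6 - 3*(-7))*(-261) - 17 = (-6 + 21)*(-261) - 17 = 15*(-261) - 17 = -3915 - 17 = -3932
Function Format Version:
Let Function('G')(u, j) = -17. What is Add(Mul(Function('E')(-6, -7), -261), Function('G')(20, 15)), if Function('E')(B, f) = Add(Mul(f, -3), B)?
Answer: -3932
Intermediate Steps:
Function('E')(B, f) = Add(B, Mul(-3, f)) (Function('E')(B, f) = Add(Mul(-3, f), B) = Add(B, Mul(-3, f)))
Add(Mul(Function('E')(-6, -7), -261), Function('G')(20, 15)) = Add(Mul(Add(-6, Mul(-3, -7)), -261), -17) = Add(Mul(Add(-6, 21), -261), -17) = Add(Mul(15, -261), -17) = Add(-3915, -17) = -3932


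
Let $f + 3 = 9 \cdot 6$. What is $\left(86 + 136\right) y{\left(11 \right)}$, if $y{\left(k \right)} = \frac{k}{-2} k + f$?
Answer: $-2109$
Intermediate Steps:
$f = 51$ ($f = -3 + 9 \cdot 6 = -3 + 54 = 51$)
$y{\left(k \right)} = 51 - \frac{k^{2}}{2}$ ($y{\left(k \right)} = \frac{k}{-2} k + 51 = k \left(- \frac{1}{2}\right) k + 51 = - \frac{k}{2} k + 51 = - \frac{k^{2}}{2} + 51 = 51 - \frac{k^{2}}{2}$)
$\left(86 + 136\right) y{\left(11 \right)} = \left(86 + 136\right) \left(51 - \frac{11^{2}}{2}\right) = 222 \left(51 - \frac{121}{2}\right) = 222 \left(- \frac{19}{2}\right) = -2109$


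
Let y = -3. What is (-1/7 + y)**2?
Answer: 484/49 ≈ 9.8775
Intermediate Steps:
(-1/7 + y)**2 = (-1/7 - 3)**2 = (-22/7)**2 = 484/49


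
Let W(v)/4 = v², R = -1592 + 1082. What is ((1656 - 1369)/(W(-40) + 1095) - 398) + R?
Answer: -6805173/7495 ≈ -907.96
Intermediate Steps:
R = -510
W(v) = 4*v²
((1656 - 1369)/(W(-40) + 1095) - 398) + R = ((1656 - 1369)/(4*(-40)² + 1095) - 398) - 510 = (287/(4*1600 + 1095) - 398) - 510 = (287/(6400 + 1095) - 398) - 510 = (287/7495 - 398) - 510 = -2982723/7495 - 510 = -6805173/7495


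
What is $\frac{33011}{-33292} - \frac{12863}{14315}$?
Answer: $- \frac{128683923}{68082140} \approx -1.8901$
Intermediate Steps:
$\frac{33011}{-33292} - \frac{12863}{14315} = 33011 \left(- \frac{1}{33292}\right) - \frac{12863}{14315} = - \frac{33011}{33292} - \frac{12863}{14315} = - \frac{128683923}{68082140}$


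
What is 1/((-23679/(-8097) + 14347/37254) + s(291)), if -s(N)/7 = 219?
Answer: -100548546/153808152643 ≈ -0.00065373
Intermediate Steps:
s(N) = -1533 (s(N) = -7*219 = -1533)
1/((-23679/(-8097) + 14347/37254) + s(291)) = 1/((-23679/(-8097) + 14347/37254) - 1533) = 1/((-23679*(-1/8097) + 14347*(1/37254)) - 1533) = 1/((7893/2699 + 14347/37254) - 1533) = 1/(332768375/100548546 - 1533) = 1/(-153808152643/100548546) = -100548546/153808152643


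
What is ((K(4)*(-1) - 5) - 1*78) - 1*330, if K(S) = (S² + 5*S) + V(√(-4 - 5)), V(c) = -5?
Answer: -444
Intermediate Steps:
K(S) = -5 + S² + 5*S (K(S) = (S² + 5*S) - 5 = -5 + S² + 5*S)
((K(4)*(-1) - 5) - 1*78) - 1*330 = (((-5 + 4² + 5*4)*(-1) - 5) - 1*78) - 1*330 = (((-5 + 16 + 20)*(-1) - 5) - 78) - 330 = ((31*(-1) - 5) - 78) - 330 = ((-31 - 5) - 78) - 330 = (-36 - 78) - 330 = -114 - 330 = -444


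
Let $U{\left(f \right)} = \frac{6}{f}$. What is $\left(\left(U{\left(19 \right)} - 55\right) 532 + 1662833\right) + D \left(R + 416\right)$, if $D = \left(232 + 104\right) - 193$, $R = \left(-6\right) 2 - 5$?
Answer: $1690798$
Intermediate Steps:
$R = -17$ ($R = -12 - 5 = -17$)
$D = 143$ ($D = 336 - 193 = 143$)
$\left(\left(U{\left(19 \right)} - 55\right) 532 + 1662833\right) + D \left(R + 416\right) = \left(\left(\frac{6}{19} - 55\right) 532 + 1662833\right) + 143 \left(-17 + 416\right) = \left(\left(6 \cdot \frac{1}{19} - 55\right) 532 + 1662833\right) + 143 \cdot 399 = \left(\left(\frac{6}{19} - 55\right) 532 + 1662833\right) + 57057 = \left(\left(- \frac{1039}{19}\right) 532 + 1662833\right) + 57057 = \left(-29092 + 1662833\right) + 57057 = 1633741 + 57057 = 1690798$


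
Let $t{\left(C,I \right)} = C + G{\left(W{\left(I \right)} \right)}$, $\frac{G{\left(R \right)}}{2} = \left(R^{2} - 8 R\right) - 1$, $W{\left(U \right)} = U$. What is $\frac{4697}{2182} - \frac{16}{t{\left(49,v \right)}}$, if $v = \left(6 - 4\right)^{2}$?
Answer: $\frac{35543}{32730} \approx 1.0859$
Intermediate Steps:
$G{\left(R \right)} = -2 - 16 R + 2 R^{2}$ ($G{\left(R \right)} = 2 \left(\left(R^{2} - 8 R\right) - 1\right) = 2 \left(-1 + R^{2} - 8 R\right) = -2 - 16 R + 2 R^{2}$)
$v = 4$ ($v = 2^{2} = 4$)
$t{\left(C,I \right)} = -2 + C - 16 I + 2 I^{2}$ ($t{\left(C,I \right)} = C - \left(2 - 2 I^{2} + 16 I\right) = -2 + C - 16 I + 2 I^{2}$)
$\frac{4697}{2182} - \frac{16}{t{\left(49,v \right)}} = \frac{4697}{2182} - \frac{16}{-2 + 49 - 64 + 2 \cdot 4^{2}} = 4697 \cdot \frac{1}{2182} - \frac{16}{-2 + 49 - 64 + 2 \cdot 16} = \frac{4697}{2182} - \frac{16}{-2 + 49 - 64 + 32} = \frac{4697}{2182} - \frac{16}{15} = \frac{35543}{32730}$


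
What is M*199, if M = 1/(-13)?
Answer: -199/13 ≈ -15.308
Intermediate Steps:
M = -1/13 ≈ -0.076923
M*199 = -1/13*199 = -199/13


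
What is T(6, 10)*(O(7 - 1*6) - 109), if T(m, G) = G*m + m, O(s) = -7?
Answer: -7656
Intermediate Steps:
T(m, G) = m + G*m
T(6, 10)*(O(7 - 1*6) - 109) = (6*(1 + 10))*(-7 - 109) = (6*11)*(-116) = 66*(-116) = -7656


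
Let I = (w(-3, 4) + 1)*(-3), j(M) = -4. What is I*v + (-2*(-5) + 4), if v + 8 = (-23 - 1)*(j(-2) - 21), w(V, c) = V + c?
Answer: -3538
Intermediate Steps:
I = -6 (I = ((-3 + 4) + 1)*(-3) = (1 + 1)*(-3) = 2*(-3) = -6)
v = 592 (v = -8 + (-23 - 1)*(-4 - 21) = -8 - 24*(-25) = -8 + 600 = 592)
I*v + (-2*(-5) + 4) = -6*592 + (-2*(-5) + 4) = -3552 + (10 + 4) = -3552 + 14 = -3538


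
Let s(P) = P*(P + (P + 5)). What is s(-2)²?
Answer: 4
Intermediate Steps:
s(P) = P*(5 + 2*P) (s(P) = P*(P + (5 + P)) = P*(5 + 2*P))
s(-2)² = (-2*(5 + 2*(-2)))² = (-2*(5 - 4))² = (-2*1)² = (-2)² = 4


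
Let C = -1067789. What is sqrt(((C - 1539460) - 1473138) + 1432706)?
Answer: I*sqrt(2647681) ≈ 1627.2*I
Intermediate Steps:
sqrt(((C - 1539460) - 1473138) + 1432706) = sqrt(((-1067789 - 1539460) - 1473138) + 1432706) = sqrt((-2607249 - 1473138) + 1432706) = sqrt(-4080387 + 1432706) = sqrt(-2647681) = I*sqrt(2647681)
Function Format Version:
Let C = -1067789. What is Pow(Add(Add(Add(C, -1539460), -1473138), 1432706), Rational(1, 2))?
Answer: Mul(I, Pow(2647681, Rational(1, 2))) ≈ Mul(1627.2, I)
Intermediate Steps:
Pow(Add(Add(Add(C, -1539460), -1473138), 1432706), Rational(1, 2)) = Pow(Add(Add(Add(-1067789, -1539460), -1473138), 1432706), Rational(1, 2)) = Pow(Add(Add(-2607249, -1473138), 1432706), Rational(1, 2)) = Pow(Add(-4080387, 1432706), Rational(1, 2)) = Pow(-2647681, Rational(1, 2)) = Mul(I, Pow(2647681, Rational(1, 2)))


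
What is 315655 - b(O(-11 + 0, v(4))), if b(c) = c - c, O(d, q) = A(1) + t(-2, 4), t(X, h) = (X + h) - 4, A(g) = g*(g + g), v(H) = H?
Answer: 315655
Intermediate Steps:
A(g) = 2*g² (A(g) = g*(2*g) = 2*g²)
t(X, h) = -4 + X + h
O(d, q) = 0 (O(d, q) = 2*1² + (-4 - 2 + 4) = 2*1 - 2 = 2 - 2 = 0)
b(c) = 0
315655 - b(O(-11 + 0, v(4))) = 315655 - 1*0 = 315655 + 0 = 315655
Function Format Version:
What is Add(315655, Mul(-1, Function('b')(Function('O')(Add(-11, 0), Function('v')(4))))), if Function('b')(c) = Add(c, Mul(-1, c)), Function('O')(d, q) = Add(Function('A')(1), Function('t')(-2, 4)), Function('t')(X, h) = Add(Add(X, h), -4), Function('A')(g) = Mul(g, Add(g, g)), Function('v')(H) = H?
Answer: 315655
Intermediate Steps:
Function('A')(g) = Mul(2, Pow(g, 2)) (Function('A')(g) = Mul(g, Mul(2, g)) = Mul(2, Pow(g, 2)))
Function('t')(X, h) = Add(-4, X, h)
Function('O')(d, q) = 0 (Function('O')(d, q) = Add(Mul(2, Pow(1, 2)), Add(-4, -2, 4)) = Add(Mul(2, 1), -2) = Add(2, -2) = 0)
Function('b')(c) = 0
Add(315655, Mul(-1, Function('b')(Function('O')(Add(-11, 0), Function('v')(4))))) = Add(315655, Mul(-1, 0)) = Add(315655, 0) = 315655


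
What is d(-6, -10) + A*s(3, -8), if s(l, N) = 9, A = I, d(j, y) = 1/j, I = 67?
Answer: 3617/6 ≈ 602.83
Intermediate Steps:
A = 67
d(-6, -10) + A*s(3, -8) = 1/(-6) + 67*9 = -⅙ + 603 = 3617/6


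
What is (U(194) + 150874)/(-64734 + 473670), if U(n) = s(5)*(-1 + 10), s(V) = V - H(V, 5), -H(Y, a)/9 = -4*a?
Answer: 149299/408936 ≈ 0.36509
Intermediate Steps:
H(Y, a) = 36*a (H(Y, a) = -(-36)*a = 36*a)
s(V) = -180 + V (s(V) = V - 36*5 = V - 1*180 = V - 180 = -180 + V)
U(n) = -1575 (U(n) = (-180 + 5)*(-1 + 10) = -175*9 = -1575)
(U(194) + 150874)/(-64734 + 473670) = (-1575 + 150874)/(-64734 + 473670) = 149299/408936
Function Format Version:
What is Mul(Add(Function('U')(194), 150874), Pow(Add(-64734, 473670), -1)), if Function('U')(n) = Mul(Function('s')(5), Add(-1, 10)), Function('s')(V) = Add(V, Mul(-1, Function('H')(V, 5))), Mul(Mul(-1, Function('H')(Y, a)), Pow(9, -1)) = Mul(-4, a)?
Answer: Rational(149299, 408936) ≈ 0.36509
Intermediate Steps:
Function('H')(Y, a) = Mul(36, a) (Function('H')(Y, a) = Mul(-9, Mul(-4, a)) = Mul(36, a))
Function('s')(V) = Add(-180, V) (Function('s')(V) = Add(V, Mul(-1, Mul(36, 5))) = Add(V, Mul(-1, 180)) = Add(V, -180) = Add(-180, V))
Function('U')(n) = -1575 (Function('U')(n) = Mul(Add(-180, 5), Add(-1, 10)) = Mul(-175, 9) = -1575)
Mul(Add(Function('U')(194), 150874), Pow(Add(-64734, 473670), -1)) = Mul(Add(-1575, 150874), Pow(Add(-64734, 473670), -1)) = Mul(149299, Pow(408936, -1)) = Mul(149299, Rational(1, 408936)) = Rational(149299, 408936)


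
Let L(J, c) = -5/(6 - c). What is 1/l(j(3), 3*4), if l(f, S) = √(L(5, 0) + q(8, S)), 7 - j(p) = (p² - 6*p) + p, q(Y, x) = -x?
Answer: -I*√462/77 ≈ -0.27915*I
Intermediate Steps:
j(p) = 7 - p² + 5*p (j(p) = 7 - ((p² - 6*p) + p) = 7 - (p² - 5*p) = 7 + (-p² + 5*p) = 7 - p² + 5*p)
l(f, S) = √(-⅚ - S) (l(f, S) = √(5/(-6 + 0) - S) = √(5/(-6) - S) = √(5*(-⅙) - S) = √(-⅚ - S))
1/l(j(3), 3*4) = 1/(√(-30 - 108*4)/6) = 1/(√(-30 - 36*12)/6) = 1/(√(-30 - 432)/6) = 1/(√(-462)/6) = 1/((I*√462)/6) = 1/(I*√462/6) = -I*√462/77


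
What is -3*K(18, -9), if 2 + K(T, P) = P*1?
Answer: 33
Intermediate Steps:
K(T, P) = -2 + P (K(T, P) = -2 + P*1 = -2 + P)
-3*K(18, -9) = -3*(-2 - 9) = -3*(-11) = 33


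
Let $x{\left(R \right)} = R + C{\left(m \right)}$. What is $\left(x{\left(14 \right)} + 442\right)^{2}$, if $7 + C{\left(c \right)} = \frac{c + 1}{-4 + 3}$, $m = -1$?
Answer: $201601$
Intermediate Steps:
$C{\left(c \right)} = -8 - c$ ($C{\left(c \right)} = -7 + \frac{c + 1}{-4 + 3} = -7 + \frac{1 + c}{-1} = -7 + \left(1 + c\right) \left(-1\right) = -7 - \left(1 + c\right) = -8 - c$)
$x{\left(R \right)} = -7 + R$ ($x{\left(R \right)} = R - 7 = -7 + R$)
$\left(x{\left(14 \right)} + 442\right)^{2} = \left(\left(-7 + 14\right) + 442\right)^{2} = \left(7 + 442\right)^{2} = 449^{2} = 201601$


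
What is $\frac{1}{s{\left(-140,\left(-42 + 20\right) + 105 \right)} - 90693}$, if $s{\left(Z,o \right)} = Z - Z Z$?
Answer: $- \frac{1}{110433} \approx -9.0553 \cdot 10^{-6}$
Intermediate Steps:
$s{\left(Z,o \right)} = Z - Z^{2}$
$\frac{1}{s{\left(-140,\left(-42 + 20\right) + 105 \right)} - 90693} = \frac{1}{- 140 \left(1 - -140\right) - 90693} = \frac{1}{- 140 \left(1 + 140\right) - 90693} = \frac{1}{\left(-140\right) 141 - 90693} = \frac{1}{-19740 - 90693} = \frac{1}{-110433} = - \frac{1}{110433}$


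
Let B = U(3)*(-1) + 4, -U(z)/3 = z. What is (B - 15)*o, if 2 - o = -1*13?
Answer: -30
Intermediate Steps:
U(z) = -3*z
B = 13 (B = -3*3*(-1) + 4 = -9*(-1) + 4 = 9 + 4 = 13)
o = 15 (o = 2 - (-1)*13 = 2 - 1*(-13) = 2 + 13 = 15)
(B - 15)*o = (13 - 15)*15 = -2*15 = -30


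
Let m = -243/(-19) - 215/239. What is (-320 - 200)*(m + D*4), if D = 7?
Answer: -94192800/4541 ≈ -20743.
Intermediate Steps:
m = 53992/4541 (m = -243*(-1/19) - 215*1/239 = 243/19 - 215/239 = 53992/4541 ≈ 11.890)
(-320 - 200)*(m + D*4) = (-320 - 200)*(53992/4541 + 7*4) = -520*(53992/4541 + 28) = -520*181140/4541 = -94192800/4541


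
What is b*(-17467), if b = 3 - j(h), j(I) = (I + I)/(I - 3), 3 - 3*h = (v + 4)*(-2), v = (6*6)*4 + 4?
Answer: -2445380/149 ≈ -16412.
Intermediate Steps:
v = 148 (v = 36*4 + 4 = 144 + 4 = 148)
h = 307/3 (h = 1 - (148 + 4)*(-2)/3 = 1 - 152*(-2)/3 = 1 - 1/3*(-304) = 1 + 304/3 = 307/3 ≈ 102.33)
j(I) = 2*I/(-3 + I) (j(I) = (2*I)/(-3 + I) = 2*I/(-3 + I))
b = 140/149 (b = 3 - 2*307/(3*(-3 + 307/3)) = 3 - 2*307/(3*298/3) = 3 - 2*307*3/(3*298) = 3 - 1*307/149 = 3 - 307/149 = 140/149 ≈ 0.93960)
b*(-17467) = (140/149)*(-17467) = -2445380/149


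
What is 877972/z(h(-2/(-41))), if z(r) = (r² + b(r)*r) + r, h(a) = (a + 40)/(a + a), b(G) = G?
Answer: 877972/337431 ≈ 2.6019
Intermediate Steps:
h(a) = (40 + a)/(2*a) (h(a) = (40 + a)/((2*a)) = (40 + a)*(1/(2*a)) = (40 + a)/(2*a))
z(r) = r + 2*r² (z(r) = (r² + r*r) + r = (r² + r²) + r = 2*r² + r = r + 2*r²)
877972/z(h(-2/(-41))) = 877972/((((40 - 2/(-41))/(2*((-2/(-41)))))*(1 + 2*((40 - 2/(-41))/(2*((-2/(-41)))))))) = 877972/((((40 - 2*(-1/41))/(2*((-2*(-1/41)))))*(1 + 2*((40 - 2*(-1/41))/(2*((-2*(-1/41)))))))) = 877972/((((40 + 2/41)/(2*(2/41)))*(1 + 2*((40 + 2/41)/(2*(2/41)))))) = 877972/((((½)*(41/2)*(1642/41))*(1 + 2*((½)*(41/2)*(1642/41))))) = 877972/((821*(1 + 2*(821/2))/2)) = 877972/((821*(1 + 821)/2)) = 877972/(((821/2)*822)) = 877972/337431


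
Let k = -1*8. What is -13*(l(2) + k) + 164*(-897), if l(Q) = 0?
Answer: -147004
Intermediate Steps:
k = -8
-13*(l(2) + k) + 164*(-897) = -13*(0 - 8) + 164*(-897) = -13*(-8) - 147108 = 104 - 147108 = -147004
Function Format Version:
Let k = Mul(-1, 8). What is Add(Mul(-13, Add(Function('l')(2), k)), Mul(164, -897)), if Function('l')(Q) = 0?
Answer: -147004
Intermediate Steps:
k = -8
Add(Mul(-13, Add(Function('l')(2), k)), Mul(164, -897)) = Add(Mul(-13, Add(0, -8)), Mul(164, -897)) = Add(Mul(-13, -8), -147108) = Add(104, -147108) = -147004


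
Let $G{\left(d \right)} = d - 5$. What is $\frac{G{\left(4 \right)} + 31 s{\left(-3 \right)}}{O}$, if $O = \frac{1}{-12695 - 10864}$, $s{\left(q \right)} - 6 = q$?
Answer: $-2167428$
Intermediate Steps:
$G{\left(d \right)} = -5 + d$
$s{\left(q \right)} = 6 + q$
$O = - \frac{1}{23559}$ ($O = \frac{1}{-23559} = - \frac{1}{23559} \approx -4.2447 \cdot 10^{-5}$)
$\frac{G{\left(4 \right)} + 31 s{\left(-3 \right)}}{O} = \frac{\left(-5 + 4\right) + 31 \left(6 - 3\right)}{- \frac{1}{23559}} = \left(-1 + 31 \cdot 3\right) \left(-23559\right) = \left(-1 + 93\right) \left(-23559\right) = 92 \left(-23559\right) = -2167428$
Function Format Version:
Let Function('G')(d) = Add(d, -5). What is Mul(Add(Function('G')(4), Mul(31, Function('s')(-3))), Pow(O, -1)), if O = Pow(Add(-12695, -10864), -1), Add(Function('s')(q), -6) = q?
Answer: -2167428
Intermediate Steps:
Function('G')(d) = Add(-5, d)
Function('s')(q) = Add(6, q)
O = Rational(-1, 23559) (O = Pow(-23559, -1) = Rational(-1, 23559) ≈ -4.2447e-5)
Mul(Add(Function('G')(4), Mul(31, Function('s')(-3))), Pow(O, -1)) = Mul(Add(Add(-5, 4), Mul(31, Add(6, -3))), Pow(Rational(-1, 23559), -1)) = Mul(Add(-1, Mul(31, 3)), -23559) = Mul(Add(-1, 93), -23559) = Mul(92, -23559) = -2167428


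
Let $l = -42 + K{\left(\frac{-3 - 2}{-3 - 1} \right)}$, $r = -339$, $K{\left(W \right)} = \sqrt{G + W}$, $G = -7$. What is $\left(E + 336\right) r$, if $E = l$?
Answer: $-99666 - \frac{339 i \sqrt{23}}{2} \approx -99666.0 - 812.89 i$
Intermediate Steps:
$K{\left(W \right)} = \sqrt{-7 + W}$
$l = -42 + \frac{i \sqrt{23}}{2}$ ($l = -42 + \sqrt{-7 + \frac{-3 - 2}{-3 - 1}} = -42 + \sqrt{-7 - \frac{5}{-4}} = -42 + \sqrt{-7 - - \frac{5}{4}} = -42 + \sqrt{-7 + \frac{5}{4}} = -42 + \sqrt{- \frac{23}{4}} = -42 + \frac{i \sqrt{23}}{2} \approx -42.0 + 2.3979 i$)
$E = -42 + \frac{i \sqrt{23}}{2} \approx -42.0 + 2.3979 i$
$\left(E + 336\right) r = \left(\left(-42 + \frac{i \sqrt{23}}{2}\right) + 336\right) \left(-339\right) = \left(294 + \frac{i \sqrt{23}}{2}\right) \left(-339\right) = -99666 - \frac{339 i \sqrt{23}}{2}$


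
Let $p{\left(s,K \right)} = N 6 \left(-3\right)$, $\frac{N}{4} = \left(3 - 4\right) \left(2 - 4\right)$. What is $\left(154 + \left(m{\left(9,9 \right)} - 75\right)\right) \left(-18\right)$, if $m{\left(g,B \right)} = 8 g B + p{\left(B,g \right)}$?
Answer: $-10494$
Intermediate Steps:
$N = 8$ ($N = 4 \left(3 - 4\right) \left(2 - 4\right) = 4 \left(\left(-1\right) \left(-2\right)\right) = 4 \cdot 2 = 8$)
$p{\left(s,K \right)} = -144$ ($p{\left(s,K \right)} = 8 \cdot 6 \left(-3\right) = 8 \left(-18\right) = -144$)
$m{\left(g,B \right)} = -144 + 8 B g$ ($m{\left(g,B \right)} = 8 g B - 144 = 8 B g - 144 = -144 + 8 B g$)
$\left(154 + \left(m{\left(9,9 \right)} - 75\right)\right) \left(-18\right) = \left(154 - \left(219 - 648\right)\right) \left(-18\right) = \left(154 + \left(\left(-144 + 648\right) - 75\right)\right) \left(-18\right) = \left(154 + \left(504 - 75\right)\right) \left(-18\right) = \left(154 + 429\right) \left(-18\right) = 583 \left(-18\right) = -10494$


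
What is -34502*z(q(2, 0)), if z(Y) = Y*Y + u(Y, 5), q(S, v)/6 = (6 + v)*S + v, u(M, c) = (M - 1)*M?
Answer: -355232592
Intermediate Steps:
u(M, c) = M*(-1 + M) (u(M, c) = (-1 + M)*M = M*(-1 + M))
q(S, v) = 6*v + 6*S*(6 + v) (q(S, v) = 6*((6 + v)*S + v) = 6*(S*(6 + v) + v) = 6*(v + S*(6 + v)) = 6*v + 6*S*(6 + v))
z(Y) = Y² + Y*(-1 + Y) (z(Y) = Y*Y + Y*(-1 + Y) = Y² + Y*(-1 + Y))
-34502*z(q(2, 0)) = -34502*(6*0 + 36*2 + 6*2*0)*(-1 + 2*(6*0 + 36*2 + 6*2*0)) = -34502*(0 + 72 + 0)*(-1 + 2*(0 + 72 + 0)) = -2484144*(-1 + 2*72) = -2484144*(-1 + 144) = -2484144*143 = -34502*10296 = -355232592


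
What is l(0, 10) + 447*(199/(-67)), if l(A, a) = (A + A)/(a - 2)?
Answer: -88953/67 ≈ -1327.7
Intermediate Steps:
l(A, a) = 2*A/(-2 + a) (l(A, a) = (2*A)/(-2 + a) = 2*A/(-2 + a))
l(0, 10) + 447*(199/(-67)) = 2*0/(-2 + 10) + 447*(199/(-67)) = 2*0/8 + 447*(199*(-1/67)) = 2*0*(⅛) + 447*(-199/67) = 0 - 88953/67 = -88953/67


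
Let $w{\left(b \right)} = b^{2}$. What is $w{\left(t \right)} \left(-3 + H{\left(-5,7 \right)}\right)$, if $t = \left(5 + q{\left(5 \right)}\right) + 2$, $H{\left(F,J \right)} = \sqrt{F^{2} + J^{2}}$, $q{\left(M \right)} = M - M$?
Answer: $-147 + 49 \sqrt{74} \approx 274.51$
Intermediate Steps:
$q{\left(M \right)} = 0$
$t = 7$ ($t = \left(5 + 0\right) + 2 = 5 + 2 = 7$)
$w{\left(t \right)} \left(-3 + H{\left(-5,7 \right)}\right) = 7^{2} \left(-3 + \sqrt{\left(-5\right)^{2} + 7^{2}}\right) = 49 \left(-3 + \sqrt{25 + 49}\right) = 49 \left(-3 + \sqrt{74}\right) = -147 + 49 \sqrt{74}$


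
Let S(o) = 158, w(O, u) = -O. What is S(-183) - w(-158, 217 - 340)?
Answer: 0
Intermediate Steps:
S(-183) - w(-158, 217 - 340) = 158 - (-1)*(-158) = 158 - 1*158 = 158 - 158 = 0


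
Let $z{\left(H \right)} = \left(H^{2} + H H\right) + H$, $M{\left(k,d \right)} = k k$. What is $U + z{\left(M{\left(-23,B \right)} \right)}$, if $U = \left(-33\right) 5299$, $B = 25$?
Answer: $385344$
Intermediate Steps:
$U = -174867$
$M{\left(k,d \right)} = k^{2}$
$z{\left(H \right)} = H + 2 H^{2}$ ($z{\left(H \right)} = \left(H^{2} + H^{2}\right) + H = 2 H^{2} + H = H + 2 H^{2}$)
$U + z{\left(M{\left(-23,B \right)} \right)} = -174867 + \left(-23\right)^{2} \left(1 + 2 \left(-23\right)^{2}\right) = -174867 + 529 \left(1 + 2 \cdot 529\right) = -174867 + 529 \left(1 + 1058\right) = -174867 + 529 \cdot 1059 = -174867 + 560211 = 385344$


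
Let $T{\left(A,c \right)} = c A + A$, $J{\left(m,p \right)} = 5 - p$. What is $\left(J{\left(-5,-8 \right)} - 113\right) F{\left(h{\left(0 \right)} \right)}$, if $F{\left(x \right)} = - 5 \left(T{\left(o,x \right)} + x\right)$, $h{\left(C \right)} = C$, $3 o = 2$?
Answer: $\frac{1000}{3} \approx 333.33$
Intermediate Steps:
$o = \frac{2}{3}$ ($o = \frac{1}{3} \cdot 2 = \frac{2}{3} \approx 0.66667$)
$T{\left(A,c \right)} = A + A c$ ($T{\left(A,c \right)} = A c + A = A + A c$)
$F{\left(x \right)} = - \frac{10}{3} - \frac{25 x}{3}$ ($F{\left(x \right)} = - 5 \left(\frac{2 \left(1 + x\right)}{3} + x\right) = - 5 \left(\left(\frac{2}{3} + \frac{2 x}{3}\right) + x\right) = - 5 \left(\frac{2}{3} + \frac{5 x}{3}\right) = - \frac{10}{3} - \frac{25 x}{3}$)
$\left(J{\left(-5,-8 \right)} - 113\right) F{\left(h{\left(0 \right)} \right)} = \left(\left(5 - -8\right) - 113\right) \left(- \frac{10}{3} - 0\right) = \left(\left(5 + 8\right) - 113\right) \left(- \frac{10}{3} + 0\right) = \left(13 - 113\right) \left(- \frac{10}{3}\right) = \left(-100\right) \left(- \frac{10}{3}\right) = \frac{1000}{3}$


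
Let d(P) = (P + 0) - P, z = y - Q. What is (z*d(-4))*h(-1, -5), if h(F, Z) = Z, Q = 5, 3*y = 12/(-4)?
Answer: 0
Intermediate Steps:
y = -1 (y = (12/(-4))/3 = (12*(-1/4))/3 = (1/3)*(-3) = -1)
z = -6 (z = -1 - 1*5 = -1 - 5 = -6)
d(P) = 0 (d(P) = P - P = 0)
(z*d(-4))*h(-1, -5) = -6*0*(-5) = 0*(-5) = 0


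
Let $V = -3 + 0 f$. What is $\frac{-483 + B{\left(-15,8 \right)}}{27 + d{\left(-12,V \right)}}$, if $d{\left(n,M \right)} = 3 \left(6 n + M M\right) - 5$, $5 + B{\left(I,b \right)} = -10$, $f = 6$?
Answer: $\frac{498}{167} \approx 2.982$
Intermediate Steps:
$V = -3$ ($V = -3 + 0 \cdot 6 = -3 + 0 = -3$)
$B{\left(I,b \right)} = -15$ ($B{\left(I,b \right)} = -5 - 10 = -15$)
$d{\left(n,M \right)} = -5 + 3 M^{2} + 18 n$ ($d{\left(n,M \right)} = 3 \left(6 n + M^{2}\right) - 5 = 3 \left(M^{2} + 6 n\right) - 5 = \left(3 M^{2} + 18 n\right) - 5 = -5 + 3 M^{2} + 18 n$)
$\frac{-483 + B{\left(-15,8 \right)}}{27 + d{\left(-12,V \right)}} = \frac{-483 - 15}{27 + \left(-5 + 3 \left(-3\right)^{2} + 18 \left(-12\right)\right)} = - \frac{498}{27 - 194} = - \frac{498}{-167} = \left(-498\right) \left(- \frac{1}{167}\right) = \frac{498}{167}$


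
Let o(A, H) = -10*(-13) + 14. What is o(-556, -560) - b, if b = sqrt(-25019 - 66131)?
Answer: 144 - 5*I*sqrt(3646) ≈ 144.0 - 301.91*I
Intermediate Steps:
o(A, H) = 144 (o(A, H) = 130 + 14 = 144)
b = 5*I*sqrt(3646) (b = sqrt(-91150) = 5*I*sqrt(3646) ≈ 301.91*I)
o(-556, -560) - b = 144 - 5*I*sqrt(3646)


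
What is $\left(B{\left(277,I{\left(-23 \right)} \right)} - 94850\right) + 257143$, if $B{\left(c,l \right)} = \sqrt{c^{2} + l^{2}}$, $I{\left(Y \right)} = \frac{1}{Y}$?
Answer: $162293 + \frac{\sqrt{40589642}}{23} \approx 1.6257 \cdot 10^{5}$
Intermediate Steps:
$\left(B{\left(277,I{\left(-23 \right)} \right)} - 94850\right) + 257143 = \left(\sqrt{277^{2} + \left(\frac{1}{-23}\right)^{2}} - 94850\right) + 257143 = \left(\sqrt{76729 + \left(- \frac{1}{23}\right)^{2}} - 94850\right) + 257143 = \left(\sqrt{76729 + \frac{1}{529}} - 94850\right) + 257143 = \left(\sqrt{\frac{40589642}{529}} - 94850\right) + 257143 = \left(\frac{\sqrt{40589642}}{23} - 94850\right) + 257143 = \left(-94850 + \frac{\sqrt{40589642}}{23}\right) + 257143 = 162293 + \frac{\sqrt{40589642}}{23}$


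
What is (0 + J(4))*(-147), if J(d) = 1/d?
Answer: -147/4 ≈ -36.750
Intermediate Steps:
(0 + J(4))*(-147) = (0 + 1/4)*(-147) = (0 + ¼)*(-147) = (¼)*(-147) = -147/4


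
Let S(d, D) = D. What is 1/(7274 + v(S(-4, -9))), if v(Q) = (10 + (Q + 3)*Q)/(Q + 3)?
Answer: 3/21790 ≈ 0.00013768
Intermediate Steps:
v(Q) = (10 + Q*(3 + Q))/(3 + Q) (v(Q) = (10 + (3 + Q)*Q)/(3 + Q) = (10 + Q*(3 + Q))/(3 + Q))
1/(7274 + v(S(-4, -9))) = 1/(7274 + (10 + (-9)**2 + 3*(-9))/(3 - 9)) = 1/(7274 + (10 + 81 - 27)/(-6)) = 1/(7274 - 1/6*64) = 1/(7274 - 32/3) = 1/(21790/3) = 3/21790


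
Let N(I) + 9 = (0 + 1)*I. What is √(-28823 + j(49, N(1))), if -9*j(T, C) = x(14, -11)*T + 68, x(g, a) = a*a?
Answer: 2*I*√66351/3 ≈ 171.72*I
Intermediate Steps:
N(I) = -9 + I (N(I) = -9 + (0 + 1)*I = -9 + 1*I = -9 + I)
x(g, a) = a²
j(T, C) = -68/9 - 121*T/9 (j(T, C) = -((-11)²*T + 68)/9 = -(121*T + 68)/9 = -(68 + 121*T)/9 = -68/9 - 121*T/9)
√(-28823 + j(49, N(1))) = √(-28823 + (-68/9 - 121/9*49)) = √(-28823 + (-68/9 - 5929/9)) = √(-28823 - 1999/3) = √(-88468/3) = 2*I*√66351/3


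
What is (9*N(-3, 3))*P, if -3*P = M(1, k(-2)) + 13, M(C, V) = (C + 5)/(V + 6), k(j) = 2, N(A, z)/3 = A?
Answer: 1485/4 ≈ 371.25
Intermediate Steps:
N(A, z) = 3*A
M(C, V) = (5 + C)/(6 + V)
P = -55/12 (P = -((5 + 1)/(6 + 2) + 13)/3 = -(6/8 + 13)/3 = -((1/8)*6 + 13)/3 = -(3/4 + 13)/3 = -1/3*55/4 = -55/12 ≈ -4.5833)
(9*N(-3, 3))*P = (9*(3*(-3)))*(-55/12) = (9*(-9))*(-55/12) = -81*(-55/12) = 1485/4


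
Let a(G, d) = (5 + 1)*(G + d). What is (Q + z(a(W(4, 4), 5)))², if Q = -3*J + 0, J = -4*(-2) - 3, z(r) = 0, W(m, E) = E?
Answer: 225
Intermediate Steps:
a(G, d) = 6*G + 6*d (a(G, d) = 6*(G + d) = 6*G + 6*d)
J = 5 (J = 8 - 3 = 5)
Q = -15 (Q = -3*5 + 0 = -15 + 0 = -15)
(Q + z(a(W(4, 4), 5)))² = (-15 + 0)² = (-15)² = 225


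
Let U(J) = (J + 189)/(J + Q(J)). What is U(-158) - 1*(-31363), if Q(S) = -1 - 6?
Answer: 5174864/165 ≈ 31363.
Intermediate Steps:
Q(S) = -7
U(J) = (189 + J)/(-7 + J) (U(J) = (J + 189)/(J - 7) = (189 + J)/(-7 + J))
U(-158) - 1*(-31363) = (189 - 158)/(-7 - 158) - 1*(-31363) = 31/(-165) + 31363 = -1/165*31 + 31363 = -31/165 + 31363 = 5174864/165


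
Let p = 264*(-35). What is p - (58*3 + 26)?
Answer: -9440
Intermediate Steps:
p = -9240
p - (58*3 + 26) = -9240 - (58*3 + 26) = -9240 - (174 + 26) = -9240 - 1*200 = -9240 - 200 = -9440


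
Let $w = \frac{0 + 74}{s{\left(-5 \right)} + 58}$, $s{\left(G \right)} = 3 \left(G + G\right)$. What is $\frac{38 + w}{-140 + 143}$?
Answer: $\frac{569}{42} \approx 13.548$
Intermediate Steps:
$s{\left(G \right)} = 6 G$ ($s{\left(G \right)} = 3 \cdot 2 G = 6 G$)
$w = \frac{37}{14}$ ($w = \frac{0 + 74}{6 \left(-5\right) + 58} = \frac{74}{-30 + 58} = \frac{74}{28} = 74 \cdot \frac{1}{28} = \frac{37}{14} \approx 2.6429$)
$\frac{38 + w}{-140 + 143} = \frac{38 + \frac{37}{14}}{-140 + 143} = \frac{569}{14 \cdot 3} = \frac{569}{14} \cdot \frac{1}{3} = \frac{569}{42}$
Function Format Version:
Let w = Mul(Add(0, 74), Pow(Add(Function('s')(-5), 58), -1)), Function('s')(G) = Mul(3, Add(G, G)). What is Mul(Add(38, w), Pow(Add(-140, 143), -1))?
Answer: Rational(569, 42) ≈ 13.548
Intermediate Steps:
Function('s')(G) = Mul(6, G) (Function('s')(G) = Mul(3, Mul(2, G)) = Mul(6, G))
w = Rational(37, 14) (w = Mul(Add(0, 74), Pow(Add(Mul(6, -5), 58), -1)) = Mul(74, Pow(Add(-30, 58), -1)) = Mul(74, Pow(28, -1)) = Mul(74, Rational(1, 28)) = Rational(37, 14) ≈ 2.6429)
Mul(Add(38, w), Pow(Add(-140, 143), -1)) = Mul(Add(38, Rational(37, 14)), Pow(Add(-140, 143), -1)) = Mul(Rational(569, 14), Pow(3, -1)) = Mul(Rational(569, 14), Rational(1, 3)) = Rational(569, 42)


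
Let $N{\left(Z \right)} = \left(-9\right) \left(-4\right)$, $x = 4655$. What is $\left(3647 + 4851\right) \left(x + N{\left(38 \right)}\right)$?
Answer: $39864118$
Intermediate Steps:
$N{\left(Z \right)} = 36$
$\left(3647 + 4851\right) \left(x + N{\left(38 \right)}\right) = \left(3647 + 4851\right) \left(4655 + 36\right) = 8498 \cdot 4691 = 39864118$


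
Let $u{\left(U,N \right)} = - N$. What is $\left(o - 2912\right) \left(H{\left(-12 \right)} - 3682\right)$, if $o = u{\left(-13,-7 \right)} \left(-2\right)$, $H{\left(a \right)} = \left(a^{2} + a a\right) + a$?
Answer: $9965956$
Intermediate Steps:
$H{\left(a \right)} = a + 2 a^{2}$ ($H{\left(a \right)} = \left(a^{2} + a^{2}\right) + a = 2 a^{2} + a = a + 2 a^{2}$)
$o = -14$ ($o = \left(-1\right) \left(-7\right) \left(-2\right) = 7 \left(-2\right) = -14$)
$\left(o - 2912\right) \left(H{\left(-12 \right)} - 3682\right) = \left(-14 - 2912\right) \left(- 12 \left(1 + 2 \left(-12\right)\right) - 3682\right) = - 2926 \left(- 12 \left(1 - 24\right) - 3682\right) = - 2926 \left(\left(-12\right) \left(-23\right) - 3682\right) = - 2926 \left(276 - 3682\right) = \left(-2926\right) \left(-3406\right) = 9965956$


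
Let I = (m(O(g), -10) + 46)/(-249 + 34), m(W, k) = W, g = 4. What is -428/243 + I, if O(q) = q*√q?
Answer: -105142/52245 ≈ -2.0125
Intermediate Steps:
O(q) = q^(3/2)
I = -54/215 (I = (4^(3/2) + 46)/(-249 + 34) = (8 + 46)/(-215) = 54*(-1/215) = -54/215 ≈ -0.25116)
-428/243 + I = -428/243 - 54/215 = -105142/52245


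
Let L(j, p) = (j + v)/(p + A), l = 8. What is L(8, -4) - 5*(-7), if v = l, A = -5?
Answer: 299/9 ≈ 33.222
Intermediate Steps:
v = 8
L(j, p) = (8 + j)/(-5 + p) (L(j, p) = (j + 8)/(p - 5) = (8 + j)/(-5 + p))
L(8, -4) - 5*(-7) = (8 + 8)/(-5 - 4) - 5*(-7) = 16/(-9) + 35 = -⅑*16 + 35 = -16/9 + 35 = 299/9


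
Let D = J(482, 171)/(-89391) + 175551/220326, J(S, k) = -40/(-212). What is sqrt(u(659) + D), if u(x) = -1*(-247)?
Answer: sqrt(30000187782454529051769918)/347947852566 ≈ 15.742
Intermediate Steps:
J(S, k) = 10/53 (J(S, k) = -40*(-1/212) = 10/53)
u(x) = 247
D = 277236602371/347947852566 (D = (10/53)/(-89391) + 175551/220326 = (10/53)*(-1/89391) + 175551*(1/220326) = -10/4737723 + 58517/73442 = 277236602371/347947852566 ≈ 0.79678)
sqrt(u(659) + D) = sqrt(247 + 277236602371/347947852566) = sqrt(86220356186173/347947852566) = sqrt(30000187782454529051769918)/347947852566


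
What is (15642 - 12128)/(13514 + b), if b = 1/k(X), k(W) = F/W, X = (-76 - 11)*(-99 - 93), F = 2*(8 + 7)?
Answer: 8785/35177 ≈ 0.24974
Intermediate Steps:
F = 30 (F = 2*15 = 30)
X = 16704 (X = -87*(-192) = 16704)
k(W) = 30/W
b = 2784/5 (b = 1/(30/16704) = 1/(30*(1/16704)) = 1/(5/2784) = 2784/5 ≈ 556.80)
(15642 - 12128)/(13514 + b) = (15642 - 12128)/(13514 + 2784/5) = 3514/(70354/5) = 3514*(5/70354) = 8785/35177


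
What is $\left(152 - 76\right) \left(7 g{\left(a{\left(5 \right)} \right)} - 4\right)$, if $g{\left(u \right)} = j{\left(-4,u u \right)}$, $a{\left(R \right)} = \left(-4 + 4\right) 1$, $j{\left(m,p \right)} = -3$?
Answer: $-1900$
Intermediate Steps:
$a{\left(R \right)} = 0$ ($a{\left(R \right)} = 0 \cdot 1 = 0$)
$g{\left(u \right)} = -3$
$\left(152 - 76\right) \left(7 g{\left(a{\left(5 \right)} \right)} - 4\right) = \left(152 - 76\right) \left(7 \left(-3\right) - 4\right) = 76 \left(-21 - 4\right) = 76 \left(-25\right) = -1900$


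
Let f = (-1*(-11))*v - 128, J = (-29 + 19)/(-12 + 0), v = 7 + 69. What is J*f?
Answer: 590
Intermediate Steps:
v = 76
J = 5/6 (J = -10/(-12) = -10*(-1/12) = 5/6 ≈ 0.83333)
f = 708 (f = -1*(-11)*76 - 128 = 11*76 - 128 = 836 - 128 = 708)
J*f = (5/6)*708 = 590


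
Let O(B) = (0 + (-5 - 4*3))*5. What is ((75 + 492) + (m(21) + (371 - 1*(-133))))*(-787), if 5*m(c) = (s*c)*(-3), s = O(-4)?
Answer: -1685754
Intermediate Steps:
O(B) = -85 (O(B) = (0 + (-5 - 12))*5 = (0 - 17)*5 = -17*5 = -85)
s = -85
m(c) = 51*c (m(c) = (-85*c*(-3))/5 = (255*c)/5 = 51*c)
((75 + 492) + (m(21) + (371 - 1*(-133))))*(-787) = ((75 + 492) + (51*21 + (371 - 1*(-133))))*(-787) = (567 + (1071 + (371 + 133)))*(-787) = (567 + (1071 + 504))*(-787) = (567 + 1575)*(-787) = 2142*(-787) = -1685754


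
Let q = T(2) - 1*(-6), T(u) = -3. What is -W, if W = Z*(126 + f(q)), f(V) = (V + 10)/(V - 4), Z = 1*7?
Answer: -791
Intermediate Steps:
Z = 7
q = 3 (q = -3 - 1*(-6) = -3 + 6 = 3)
f(V) = (10 + V)/(-4 + V)
W = 791 (W = 7*(126 + (10 + 3)/(-4 + 3)) = 7*(126 + 13/(-1)) = 7*(126 - 1*13) = 7*(126 - 13) = 7*113 = 791)
-W = -1*791 = -791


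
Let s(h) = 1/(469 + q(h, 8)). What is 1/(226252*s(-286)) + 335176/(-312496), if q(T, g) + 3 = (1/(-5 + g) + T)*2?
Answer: -7112545931/6628391718 ≈ -1.0730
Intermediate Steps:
q(T, g) = -3 + 2*T + 2/(-5 + g) (q(T, g) = -3 + (1/(-5 + g) + T)*2 = -3 + (T + 1/(-5 + g))*2 = -3 + (2*T + 2/(-5 + g)) = -3 + 2*T + 2/(-5 + g))
s(h) = 1/(1400/3 + 2*h) (s(h) = 1/(469 + (17 - 10*h - 3*8 + 2*h*8)/(-5 + 8)) = 1/(469 + (17 - 10*h - 24 + 16*h)/3) = 1/(469 + (-7 + 6*h)/3) = 1/(469 + (-7/3 + 2*h)) = 1/(1400/3 + 2*h))
1/(226252*s(-286)) + 335176/(-312496) = 1/(226252*((3/(2*(700 + 3*(-286)))))) + 335176/(-312496) = 1/(226252*((3/(2*(700 - 858))))) + 335176*(-1/312496) = 1/(226252*(((3/2)/(-158)))) - 41897/39062 = 1/(226252*(((3/2)*(-1/158)))) - 41897/39062 = 1/(226252*(-3/316)) - 41897/39062 = (1/226252)*(-316/3) - 41897/39062 = -79/169689 - 41897/39062 = -7112545931/6628391718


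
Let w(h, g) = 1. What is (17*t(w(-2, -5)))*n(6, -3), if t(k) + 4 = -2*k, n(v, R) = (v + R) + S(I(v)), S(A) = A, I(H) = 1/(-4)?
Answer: -561/2 ≈ -280.50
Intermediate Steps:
I(H) = -¼
n(v, R) = -¼ + R + v (n(v, R) = (v + R) - ¼ = (R + v) - ¼ = -¼ + R + v)
t(k) = -4 - 2*k
(17*t(w(-2, -5)))*n(6, -3) = (17*(-4 - 2*1))*(-¼ - 3 + 6) = (17*(-4 - 2))*(11/4) = (17*(-6))*(11/4) = -102*11/4 = -561/2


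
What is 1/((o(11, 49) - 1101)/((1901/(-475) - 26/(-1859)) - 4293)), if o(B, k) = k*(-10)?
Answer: 291872918/108068675 ≈ 2.7008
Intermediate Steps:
o(B, k) = -10*k
1/((o(11, 49) - 1101)/((1901/(-475) - 26/(-1859)) - 4293)) = 1/((-10*49 - 1101)/((1901/(-475) - 26/(-1859)) - 4293)) = 1/((-490 - 1101)/((1901*(-1/475) - 26*(-1/1859)) - 4293)) = 1/(-1591/((-1901/475 + 2/143) - 4293)) = 1/(-1591/(-270893/67925 - 4293)) = 1/(-1591/(-291872918/67925)) = 1/(-1591*(-67925/291872918)) = 1/(108068675/291872918) = 291872918/108068675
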